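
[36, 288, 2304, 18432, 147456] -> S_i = 36*8^i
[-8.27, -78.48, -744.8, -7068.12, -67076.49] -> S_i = -8.27*9.49^i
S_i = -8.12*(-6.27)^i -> [-8.12, 50.91, -319.22, 2001.51, -12549.49]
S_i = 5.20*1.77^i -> [5.2, 9.2, 16.29, 28.84, 51.04]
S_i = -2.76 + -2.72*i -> [-2.76, -5.48, -8.2, -10.92, -13.64]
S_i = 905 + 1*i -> [905, 906, 907, 908, 909]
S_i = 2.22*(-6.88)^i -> [2.22, -15.27, 105.08, -722.97, 4974.01]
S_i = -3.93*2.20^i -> [-3.93, -8.65, -19.02, -41.85, -92.06]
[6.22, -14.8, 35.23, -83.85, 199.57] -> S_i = 6.22*(-2.38)^i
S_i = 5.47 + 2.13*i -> [5.47, 7.6, 9.73, 11.86, 13.99]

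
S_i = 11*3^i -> [11, 33, 99, 297, 891]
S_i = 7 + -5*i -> [7, 2, -3, -8, -13]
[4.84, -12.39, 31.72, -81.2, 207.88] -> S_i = 4.84*(-2.56)^i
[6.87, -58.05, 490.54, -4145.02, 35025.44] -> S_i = 6.87*(-8.45)^i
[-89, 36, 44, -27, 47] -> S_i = Random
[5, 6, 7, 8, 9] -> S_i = 5 + 1*i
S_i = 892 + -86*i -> [892, 806, 720, 634, 548]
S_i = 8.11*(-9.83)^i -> [8.11, -79.72, 783.66, -7703.38, 75724.24]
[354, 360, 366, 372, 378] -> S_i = 354 + 6*i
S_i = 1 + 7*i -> [1, 8, 15, 22, 29]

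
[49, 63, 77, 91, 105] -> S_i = 49 + 14*i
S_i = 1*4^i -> [1, 4, 16, 64, 256]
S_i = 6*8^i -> [6, 48, 384, 3072, 24576]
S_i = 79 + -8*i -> [79, 71, 63, 55, 47]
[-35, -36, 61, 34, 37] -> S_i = Random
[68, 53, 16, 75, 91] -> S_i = Random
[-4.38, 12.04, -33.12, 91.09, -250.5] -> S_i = -4.38*(-2.75)^i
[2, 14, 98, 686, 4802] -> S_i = 2*7^i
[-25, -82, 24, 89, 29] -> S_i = Random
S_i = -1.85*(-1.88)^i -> [-1.85, 3.48, -6.54, 12.29, -23.11]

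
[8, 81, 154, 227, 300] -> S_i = 8 + 73*i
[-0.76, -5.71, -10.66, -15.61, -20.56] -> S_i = -0.76 + -4.95*i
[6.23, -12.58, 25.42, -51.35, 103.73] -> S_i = 6.23*(-2.02)^i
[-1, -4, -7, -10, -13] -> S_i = -1 + -3*i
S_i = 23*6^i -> [23, 138, 828, 4968, 29808]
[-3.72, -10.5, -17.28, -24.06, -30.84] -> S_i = -3.72 + -6.78*i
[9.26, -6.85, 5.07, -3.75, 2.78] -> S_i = 9.26*(-0.74)^i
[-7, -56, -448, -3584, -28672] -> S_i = -7*8^i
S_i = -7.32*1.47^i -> [-7.32, -10.76, -15.82, -23.25, -34.18]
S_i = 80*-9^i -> [80, -720, 6480, -58320, 524880]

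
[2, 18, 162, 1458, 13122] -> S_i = 2*9^i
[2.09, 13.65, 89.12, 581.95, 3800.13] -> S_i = 2.09*6.53^i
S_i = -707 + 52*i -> [-707, -655, -603, -551, -499]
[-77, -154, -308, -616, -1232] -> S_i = -77*2^i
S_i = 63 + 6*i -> [63, 69, 75, 81, 87]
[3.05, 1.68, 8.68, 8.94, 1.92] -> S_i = Random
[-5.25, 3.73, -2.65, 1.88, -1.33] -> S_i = -5.25*(-0.71)^i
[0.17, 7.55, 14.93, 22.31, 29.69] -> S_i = 0.17 + 7.38*i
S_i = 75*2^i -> [75, 150, 300, 600, 1200]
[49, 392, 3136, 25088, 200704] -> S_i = 49*8^i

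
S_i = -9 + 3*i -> [-9, -6, -3, 0, 3]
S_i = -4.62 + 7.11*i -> [-4.62, 2.49, 9.6, 16.71, 23.82]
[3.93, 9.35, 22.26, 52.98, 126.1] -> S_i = 3.93*2.38^i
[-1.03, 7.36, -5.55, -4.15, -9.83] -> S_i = Random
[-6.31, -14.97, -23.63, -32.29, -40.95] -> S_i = -6.31 + -8.66*i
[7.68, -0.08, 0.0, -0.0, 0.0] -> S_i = 7.68*(-0.01)^i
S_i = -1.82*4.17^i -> [-1.82, -7.59, -31.65, -131.97, -550.32]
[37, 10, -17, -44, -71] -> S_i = 37 + -27*i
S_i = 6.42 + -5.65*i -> [6.42, 0.77, -4.88, -10.53, -16.18]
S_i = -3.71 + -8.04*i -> [-3.71, -11.75, -19.79, -27.83, -35.87]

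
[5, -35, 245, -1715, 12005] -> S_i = 5*-7^i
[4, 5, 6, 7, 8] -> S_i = 4 + 1*i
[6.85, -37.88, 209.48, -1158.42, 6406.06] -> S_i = 6.85*(-5.53)^i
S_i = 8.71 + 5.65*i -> [8.71, 14.36, 20.01, 25.66, 31.31]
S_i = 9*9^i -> [9, 81, 729, 6561, 59049]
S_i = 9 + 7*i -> [9, 16, 23, 30, 37]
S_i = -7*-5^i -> [-7, 35, -175, 875, -4375]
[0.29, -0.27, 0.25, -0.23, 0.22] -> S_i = 0.29*(-0.93)^i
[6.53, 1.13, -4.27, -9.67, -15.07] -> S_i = 6.53 + -5.40*i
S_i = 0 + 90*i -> [0, 90, 180, 270, 360]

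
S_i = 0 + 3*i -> [0, 3, 6, 9, 12]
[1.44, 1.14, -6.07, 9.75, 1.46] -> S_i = Random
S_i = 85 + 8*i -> [85, 93, 101, 109, 117]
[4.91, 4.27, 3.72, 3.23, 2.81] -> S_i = 4.91*0.87^i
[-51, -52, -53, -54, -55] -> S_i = -51 + -1*i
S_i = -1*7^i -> [-1, -7, -49, -343, -2401]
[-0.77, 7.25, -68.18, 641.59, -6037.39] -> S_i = -0.77*(-9.41)^i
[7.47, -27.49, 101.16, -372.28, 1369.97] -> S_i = 7.47*(-3.68)^i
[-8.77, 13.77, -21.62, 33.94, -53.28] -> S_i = -8.77*(-1.57)^i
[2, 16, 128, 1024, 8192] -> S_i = 2*8^i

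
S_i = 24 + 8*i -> [24, 32, 40, 48, 56]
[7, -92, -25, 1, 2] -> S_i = Random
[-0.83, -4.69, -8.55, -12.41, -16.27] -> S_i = -0.83 + -3.86*i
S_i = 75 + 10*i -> [75, 85, 95, 105, 115]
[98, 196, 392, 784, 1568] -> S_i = 98*2^i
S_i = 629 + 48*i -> [629, 677, 725, 773, 821]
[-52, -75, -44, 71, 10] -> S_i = Random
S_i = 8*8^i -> [8, 64, 512, 4096, 32768]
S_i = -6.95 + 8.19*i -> [-6.95, 1.24, 9.43, 17.62, 25.81]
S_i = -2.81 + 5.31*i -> [-2.81, 2.5, 7.81, 13.12, 18.43]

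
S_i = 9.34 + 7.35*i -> [9.34, 16.69, 24.04, 31.39, 38.74]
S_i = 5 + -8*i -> [5, -3, -11, -19, -27]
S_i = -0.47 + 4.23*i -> [-0.47, 3.76, 7.99, 12.22, 16.45]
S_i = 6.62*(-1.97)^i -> [6.62, -13.04, 25.69, -50.61, 99.71]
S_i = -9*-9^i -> [-9, 81, -729, 6561, -59049]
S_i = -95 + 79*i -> [-95, -16, 63, 142, 221]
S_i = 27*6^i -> [27, 162, 972, 5832, 34992]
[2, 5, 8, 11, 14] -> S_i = 2 + 3*i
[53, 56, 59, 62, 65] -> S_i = 53 + 3*i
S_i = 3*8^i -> [3, 24, 192, 1536, 12288]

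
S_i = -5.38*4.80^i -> [-5.38, -25.82, -123.96, -594.98, -2855.93]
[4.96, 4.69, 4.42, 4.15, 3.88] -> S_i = 4.96 + -0.27*i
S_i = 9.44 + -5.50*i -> [9.44, 3.94, -1.56, -7.06, -12.56]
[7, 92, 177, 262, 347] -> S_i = 7 + 85*i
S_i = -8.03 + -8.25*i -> [-8.03, -16.28, -24.53, -32.78, -41.03]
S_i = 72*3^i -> [72, 216, 648, 1944, 5832]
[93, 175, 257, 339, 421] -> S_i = 93 + 82*i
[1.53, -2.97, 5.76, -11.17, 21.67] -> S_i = 1.53*(-1.94)^i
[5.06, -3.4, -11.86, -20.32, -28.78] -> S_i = 5.06 + -8.46*i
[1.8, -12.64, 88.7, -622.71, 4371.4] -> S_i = 1.80*(-7.02)^i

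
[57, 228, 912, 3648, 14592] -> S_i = 57*4^i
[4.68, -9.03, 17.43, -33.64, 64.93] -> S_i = 4.68*(-1.93)^i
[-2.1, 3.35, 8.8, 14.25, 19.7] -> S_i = -2.10 + 5.45*i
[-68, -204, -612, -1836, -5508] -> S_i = -68*3^i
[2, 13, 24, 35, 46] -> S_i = 2 + 11*i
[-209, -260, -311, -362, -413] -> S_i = -209 + -51*i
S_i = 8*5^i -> [8, 40, 200, 1000, 5000]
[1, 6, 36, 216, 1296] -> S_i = 1*6^i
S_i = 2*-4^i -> [2, -8, 32, -128, 512]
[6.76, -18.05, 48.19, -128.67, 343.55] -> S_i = 6.76*(-2.67)^i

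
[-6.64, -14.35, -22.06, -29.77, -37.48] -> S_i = -6.64 + -7.71*i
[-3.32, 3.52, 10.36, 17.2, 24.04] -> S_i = -3.32 + 6.84*i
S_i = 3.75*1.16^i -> [3.75, 4.35, 5.05, 5.85, 6.79]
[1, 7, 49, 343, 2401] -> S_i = 1*7^i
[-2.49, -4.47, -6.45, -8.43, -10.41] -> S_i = -2.49 + -1.98*i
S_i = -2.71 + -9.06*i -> [-2.71, -11.77, -20.83, -29.89, -38.95]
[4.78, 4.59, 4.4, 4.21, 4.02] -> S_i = 4.78 + -0.19*i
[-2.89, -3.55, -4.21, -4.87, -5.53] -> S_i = -2.89 + -0.66*i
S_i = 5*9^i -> [5, 45, 405, 3645, 32805]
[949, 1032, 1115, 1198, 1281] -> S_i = 949 + 83*i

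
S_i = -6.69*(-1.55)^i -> [-6.69, 10.37, -16.07, 24.91, -38.61]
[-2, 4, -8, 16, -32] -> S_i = -2*-2^i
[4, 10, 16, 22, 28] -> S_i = 4 + 6*i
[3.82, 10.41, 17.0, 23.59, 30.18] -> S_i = 3.82 + 6.59*i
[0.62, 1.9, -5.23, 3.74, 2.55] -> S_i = Random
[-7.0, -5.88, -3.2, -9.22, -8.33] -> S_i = Random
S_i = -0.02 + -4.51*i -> [-0.02, -4.53, -9.04, -13.55, -18.06]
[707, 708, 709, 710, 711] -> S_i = 707 + 1*i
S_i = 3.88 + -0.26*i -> [3.88, 3.62, 3.36, 3.1, 2.84]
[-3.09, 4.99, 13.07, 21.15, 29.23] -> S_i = -3.09 + 8.08*i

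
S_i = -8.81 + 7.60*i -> [-8.81, -1.21, 6.39, 13.99, 21.59]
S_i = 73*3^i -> [73, 219, 657, 1971, 5913]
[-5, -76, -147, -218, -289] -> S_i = -5 + -71*i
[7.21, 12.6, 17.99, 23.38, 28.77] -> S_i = 7.21 + 5.39*i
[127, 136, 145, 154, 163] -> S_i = 127 + 9*i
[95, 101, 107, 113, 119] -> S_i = 95 + 6*i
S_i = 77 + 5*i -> [77, 82, 87, 92, 97]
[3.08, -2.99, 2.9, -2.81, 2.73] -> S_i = 3.08*(-0.97)^i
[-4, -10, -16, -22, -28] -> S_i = -4 + -6*i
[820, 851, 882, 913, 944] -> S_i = 820 + 31*i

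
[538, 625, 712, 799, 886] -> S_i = 538 + 87*i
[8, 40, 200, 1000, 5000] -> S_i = 8*5^i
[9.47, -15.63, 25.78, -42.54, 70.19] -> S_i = 9.47*(-1.65)^i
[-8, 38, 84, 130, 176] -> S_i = -8 + 46*i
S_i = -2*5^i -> [-2, -10, -50, -250, -1250]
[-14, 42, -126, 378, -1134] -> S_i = -14*-3^i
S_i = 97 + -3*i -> [97, 94, 91, 88, 85]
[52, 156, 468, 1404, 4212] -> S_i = 52*3^i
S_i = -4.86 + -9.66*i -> [-4.86, -14.52, -24.18, -33.84, -43.5]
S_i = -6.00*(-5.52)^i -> [-6.0, 33.12, -182.82, 1009.18, -5570.67]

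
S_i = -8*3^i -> [-8, -24, -72, -216, -648]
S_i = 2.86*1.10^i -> [2.86, 3.15, 3.46, 3.81, 4.19]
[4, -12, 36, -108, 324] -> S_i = 4*-3^i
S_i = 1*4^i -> [1, 4, 16, 64, 256]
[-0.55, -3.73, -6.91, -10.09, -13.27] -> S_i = -0.55 + -3.18*i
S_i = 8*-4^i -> [8, -32, 128, -512, 2048]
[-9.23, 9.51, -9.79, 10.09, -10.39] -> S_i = -9.23*(-1.03)^i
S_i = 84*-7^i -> [84, -588, 4116, -28812, 201684]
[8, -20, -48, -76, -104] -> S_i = 8 + -28*i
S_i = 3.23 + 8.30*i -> [3.23, 11.53, 19.83, 28.13, 36.43]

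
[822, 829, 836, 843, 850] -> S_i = 822 + 7*i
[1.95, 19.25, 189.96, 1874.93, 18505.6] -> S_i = 1.95*9.87^i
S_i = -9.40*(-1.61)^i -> [-9.4, 15.13, -24.37, 39.23, -63.16]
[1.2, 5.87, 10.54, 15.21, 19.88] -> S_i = 1.20 + 4.67*i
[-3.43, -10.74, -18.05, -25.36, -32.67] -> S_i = -3.43 + -7.31*i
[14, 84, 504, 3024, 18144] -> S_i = 14*6^i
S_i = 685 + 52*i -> [685, 737, 789, 841, 893]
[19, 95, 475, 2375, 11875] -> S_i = 19*5^i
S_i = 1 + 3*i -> [1, 4, 7, 10, 13]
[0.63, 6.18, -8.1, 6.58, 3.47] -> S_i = Random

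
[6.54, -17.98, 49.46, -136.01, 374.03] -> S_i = 6.54*(-2.75)^i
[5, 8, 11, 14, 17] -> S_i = 5 + 3*i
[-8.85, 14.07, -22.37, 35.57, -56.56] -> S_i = -8.85*(-1.59)^i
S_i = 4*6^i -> [4, 24, 144, 864, 5184]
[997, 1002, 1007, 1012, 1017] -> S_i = 997 + 5*i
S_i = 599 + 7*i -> [599, 606, 613, 620, 627]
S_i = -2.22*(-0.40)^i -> [-2.22, 0.89, -0.36, 0.14, -0.06]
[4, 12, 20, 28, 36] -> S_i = 4 + 8*i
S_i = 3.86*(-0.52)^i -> [3.86, -2.01, 1.04, -0.54, 0.28]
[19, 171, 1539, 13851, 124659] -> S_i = 19*9^i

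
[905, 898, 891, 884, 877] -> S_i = 905 + -7*i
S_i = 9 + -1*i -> [9, 8, 7, 6, 5]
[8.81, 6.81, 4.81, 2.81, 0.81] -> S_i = 8.81 + -2.00*i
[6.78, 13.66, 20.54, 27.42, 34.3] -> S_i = 6.78 + 6.88*i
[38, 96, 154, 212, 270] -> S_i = 38 + 58*i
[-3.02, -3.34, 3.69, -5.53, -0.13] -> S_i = Random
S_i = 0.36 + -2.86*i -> [0.36, -2.5, -5.36, -8.22, -11.08]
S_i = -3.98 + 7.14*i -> [-3.98, 3.16, 10.3, 17.44, 24.58]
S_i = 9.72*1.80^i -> [9.72, 17.5, 31.49, 56.69, 102.04]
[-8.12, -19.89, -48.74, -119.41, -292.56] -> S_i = -8.12*2.45^i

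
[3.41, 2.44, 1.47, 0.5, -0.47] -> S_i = 3.41 + -0.97*i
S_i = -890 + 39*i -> [-890, -851, -812, -773, -734]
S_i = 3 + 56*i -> [3, 59, 115, 171, 227]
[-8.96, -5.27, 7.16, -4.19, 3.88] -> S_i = Random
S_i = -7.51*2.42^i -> [-7.51, -18.17, -43.98, -106.44, -257.57]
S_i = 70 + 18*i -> [70, 88, 106, 124, 142]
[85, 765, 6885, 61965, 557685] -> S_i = 85*9^i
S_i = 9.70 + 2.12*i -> [9.7, 11.82, 13.94, 16.06, 18.18]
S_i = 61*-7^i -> [61, -427, 2989, -20923, 146461]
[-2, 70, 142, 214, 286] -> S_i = -2 + 72*i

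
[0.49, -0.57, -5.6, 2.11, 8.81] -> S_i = Random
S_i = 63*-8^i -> [63, -504, 4032, -32256, 258048]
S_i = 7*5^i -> [7, 35, 175, 875, 4375]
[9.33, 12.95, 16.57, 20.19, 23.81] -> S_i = 9.33 + 3.62*i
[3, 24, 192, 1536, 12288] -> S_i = 3*8^i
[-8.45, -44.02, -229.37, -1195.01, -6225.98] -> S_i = -8.45*5.21^i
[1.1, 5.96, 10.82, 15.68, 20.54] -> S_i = 1.10 + 4.86*i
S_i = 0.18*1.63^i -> [0.18, 0.29, 0.48, 0.78, 1.27]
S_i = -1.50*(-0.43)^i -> [-1.5, 0.64, -0.28, 0.12, -0.05]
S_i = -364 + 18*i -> [-364, -346, -328, -310, -292]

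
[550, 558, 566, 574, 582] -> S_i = 550 + 8*i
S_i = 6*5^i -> [6, 30, 150, 750, 3750]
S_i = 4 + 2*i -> [4, 6, 8, 10, 12]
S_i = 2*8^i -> [2, 16, 128, 1024, 8192]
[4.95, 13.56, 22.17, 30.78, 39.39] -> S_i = 4.95 + 8.61*i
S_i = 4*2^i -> [4, 8, 16, 32, 64]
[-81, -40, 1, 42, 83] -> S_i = -81 + 41*i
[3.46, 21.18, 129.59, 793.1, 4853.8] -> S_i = 3.46*6.12^i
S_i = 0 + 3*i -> [0, 3, 6, 9, 12]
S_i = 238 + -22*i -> [238, 216, 194, 172, 150]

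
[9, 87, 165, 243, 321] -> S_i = 9 + 78*i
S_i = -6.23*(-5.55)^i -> [-6.23, 34.58, -191.9, 1065.04, -5910.99]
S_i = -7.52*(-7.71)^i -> [-7.52, 57.98, -447.02, 3446.52, -26572.68]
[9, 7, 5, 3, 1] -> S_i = 9 + -2*i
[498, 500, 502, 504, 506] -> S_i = 498 + 2*i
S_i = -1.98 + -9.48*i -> [-1.98, -11.46, -20.94, -30.42, -39.9]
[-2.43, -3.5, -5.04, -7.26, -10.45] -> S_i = -2.43*1.44^i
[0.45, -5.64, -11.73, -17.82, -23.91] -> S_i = 0.45 + -6.09*i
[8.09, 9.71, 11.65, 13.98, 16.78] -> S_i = 8.09*1.20^i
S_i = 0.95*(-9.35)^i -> [0.95, -8.88, 83.05, -776.53, 7260.56]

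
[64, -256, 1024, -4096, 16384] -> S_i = 64*-4^i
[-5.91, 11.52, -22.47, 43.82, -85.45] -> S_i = -5.91*(-1.95)^i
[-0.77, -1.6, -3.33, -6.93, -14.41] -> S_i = -0.77*2.08^i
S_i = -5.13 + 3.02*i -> [-5.13, -2.11, 0.91, 3.93, 6.95]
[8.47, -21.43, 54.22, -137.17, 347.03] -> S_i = 8.47*(-2.53)^i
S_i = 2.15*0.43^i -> [2.15, 0.92, 0.4, 0.17, 0.07]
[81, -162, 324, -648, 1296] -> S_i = 81*-2^i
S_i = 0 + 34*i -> [0, 34, 68, 102, 136]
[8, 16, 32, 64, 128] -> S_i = 8*2^i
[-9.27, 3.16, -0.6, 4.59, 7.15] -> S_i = Random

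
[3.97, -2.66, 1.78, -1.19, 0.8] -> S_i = 3.97*(-0.67)^i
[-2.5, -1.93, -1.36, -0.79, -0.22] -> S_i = -2.50 + 0.57*i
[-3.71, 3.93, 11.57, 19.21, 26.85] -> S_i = -3.71 + 7.64*i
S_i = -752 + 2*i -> [-752, -750, -748, -746, -744]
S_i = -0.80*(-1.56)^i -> [-0.8, 1.25, -1.95, 3.04, -4.74]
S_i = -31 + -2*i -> [-31, -33, -35, -37, -39]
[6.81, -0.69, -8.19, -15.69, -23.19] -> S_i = 6.81 + -7.50*i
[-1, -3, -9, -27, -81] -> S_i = -1*3^i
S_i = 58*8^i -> [58, 464, 3712, 29696, 237568]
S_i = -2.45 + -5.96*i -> [-2.45, -8.41, -14.37, -20.33, -26.29]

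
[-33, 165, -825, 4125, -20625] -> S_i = -33*-5^i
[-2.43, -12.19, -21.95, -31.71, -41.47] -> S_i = -2.43 + -9.76*i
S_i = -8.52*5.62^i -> [-8.52, -47.88, -269.1, -1512.34, -8499.33]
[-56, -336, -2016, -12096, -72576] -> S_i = -56*6^i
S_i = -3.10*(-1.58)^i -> [-3.1, 4.9, -7.74, 12.23, -19.32]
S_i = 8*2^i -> [8, 16, 32, 64, 128]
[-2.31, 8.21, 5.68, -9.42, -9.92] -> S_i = Random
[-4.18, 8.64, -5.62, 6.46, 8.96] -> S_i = Random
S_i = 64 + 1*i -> [64, 65, 66, 67, 68]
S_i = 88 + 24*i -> [88, 112, 136, 160, 184]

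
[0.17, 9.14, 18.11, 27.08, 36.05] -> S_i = 0.17 + 8.97*i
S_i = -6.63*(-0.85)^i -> [-6.63, 5.64, -4.79, 4.07, -3.46]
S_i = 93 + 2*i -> [93, 95, 97, 99, 101]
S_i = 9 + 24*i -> [9, 33, 57, 81, 105]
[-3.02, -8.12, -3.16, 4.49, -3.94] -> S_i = Random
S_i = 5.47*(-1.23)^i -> [5.47, -6.73, 8.28, -10.18, 12.52]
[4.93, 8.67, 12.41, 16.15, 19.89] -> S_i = 4.93 + 3.74*i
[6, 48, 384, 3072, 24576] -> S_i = 6*8^i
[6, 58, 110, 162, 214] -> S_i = 6 + 52*i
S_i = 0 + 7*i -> [0, 7, 14, 21, 28]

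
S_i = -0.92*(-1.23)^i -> [-0.92, 1.13, -1.39, 1.71, -2.11]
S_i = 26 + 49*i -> [26, 75, 124, 173, 222]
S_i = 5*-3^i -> [5, -15, 45, -135, 405]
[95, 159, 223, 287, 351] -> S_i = 95 + 64*i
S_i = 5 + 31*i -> [5, 36, 67, 98, 129]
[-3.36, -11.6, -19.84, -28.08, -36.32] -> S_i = -3.36 + -8.24*i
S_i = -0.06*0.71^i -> [-0.06, -0.04, -0.03, -0.02, -0.02]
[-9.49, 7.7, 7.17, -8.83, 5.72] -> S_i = Random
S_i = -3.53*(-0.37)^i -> [-3.53, 1.31, -0.48, 0.18, -0.07]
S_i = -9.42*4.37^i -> [-9.42, -41.17, -179.89, -786.13, -3435.39]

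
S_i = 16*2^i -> [16, 32, 64, 128, 256]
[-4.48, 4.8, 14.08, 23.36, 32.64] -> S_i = -4.48 + 9.28*i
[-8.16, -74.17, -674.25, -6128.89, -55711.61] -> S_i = -8.16*9.09^i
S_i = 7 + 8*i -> [7, 15, 23, 31, 39]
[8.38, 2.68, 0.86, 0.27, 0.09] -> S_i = 8.38*0.32^i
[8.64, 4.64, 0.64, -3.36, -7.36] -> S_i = 8.64 + -4.00*i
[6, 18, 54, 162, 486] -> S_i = 6*3^i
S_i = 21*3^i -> [21, 63, 189, 567, 1701]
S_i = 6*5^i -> [6, 30, 150, 750, 3750]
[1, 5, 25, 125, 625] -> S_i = 1*5^i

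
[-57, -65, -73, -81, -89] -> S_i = -57 + -8*i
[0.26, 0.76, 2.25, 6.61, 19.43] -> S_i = 0.26*2.94^i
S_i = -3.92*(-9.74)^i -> [-3.92, 38.18, -371.88, 3622.12, -35279.46]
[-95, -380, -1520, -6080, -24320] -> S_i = -95*4^i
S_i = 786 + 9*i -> [786, 795, 804, 813, 822]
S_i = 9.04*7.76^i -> [9.04, 70.15, 544.37, 4224.29, 32780.48]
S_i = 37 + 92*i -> [37, 129, 221, 313, 405]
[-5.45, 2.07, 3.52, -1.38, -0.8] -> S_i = Random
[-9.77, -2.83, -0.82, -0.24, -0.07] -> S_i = -9.77*0.29^i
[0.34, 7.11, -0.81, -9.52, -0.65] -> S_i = Random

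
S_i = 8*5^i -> [8, 40, 200, 1000, 5000]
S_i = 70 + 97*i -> [70, 167, 264, 361, 458]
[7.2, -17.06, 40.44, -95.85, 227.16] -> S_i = 7.20*(-2.37)^i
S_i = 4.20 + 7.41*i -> [4.2, 11.61, 19.02, 26.43, 33.84]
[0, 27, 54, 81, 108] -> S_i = 0 + 27*i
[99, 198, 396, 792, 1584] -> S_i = 99*2^i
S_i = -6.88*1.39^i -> [-6.88, -9.56, -13.29, -18.48, -25.68]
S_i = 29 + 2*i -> [29, 31, 33, 35, 37]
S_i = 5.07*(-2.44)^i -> [5.07, -12.37, 30.18, -73.65, 179.71]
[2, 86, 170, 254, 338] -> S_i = 2 + 84*i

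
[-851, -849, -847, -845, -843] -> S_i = -851 + 2*i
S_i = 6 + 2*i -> [6, 8, 10, 12, 14]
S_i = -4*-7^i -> [-4, 28, -196, 1372, -9604]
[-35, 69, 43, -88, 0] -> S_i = Random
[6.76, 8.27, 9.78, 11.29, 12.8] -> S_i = 6.76 + 1.51*i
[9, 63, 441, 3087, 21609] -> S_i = 9*7^i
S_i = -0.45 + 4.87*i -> [-0.45, 4.42, 9.29, 14.16, 19.03]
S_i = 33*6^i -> [33, 198, 1188, 7128, 42768]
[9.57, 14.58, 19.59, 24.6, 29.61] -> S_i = 9.57 + 5.01*i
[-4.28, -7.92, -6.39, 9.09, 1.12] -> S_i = Random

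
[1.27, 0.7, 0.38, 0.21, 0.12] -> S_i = 1.27*0.55^i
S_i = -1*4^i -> [-1, -4, -16, -64, -256]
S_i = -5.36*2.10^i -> [-5.36, -11.26, -23.64, -49.64, -104.24]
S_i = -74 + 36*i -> [-74, -38, -2, 34, 70]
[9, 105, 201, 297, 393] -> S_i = 9 + 96*i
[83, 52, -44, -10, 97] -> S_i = Random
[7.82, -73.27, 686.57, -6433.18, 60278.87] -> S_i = 7.82*(-9.37)^i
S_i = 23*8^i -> [23, 184, 1472, 11776, 94208]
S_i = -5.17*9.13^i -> [-5.17, -47.2, -430.96, -3934.62, -35923.09]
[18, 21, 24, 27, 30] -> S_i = 18 + 3*i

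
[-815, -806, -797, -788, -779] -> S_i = -815 + 9*i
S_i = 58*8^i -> [58, 464, 3712, 29696, 237568]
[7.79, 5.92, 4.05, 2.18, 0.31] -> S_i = 7.79 + -1.87*i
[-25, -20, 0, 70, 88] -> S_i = Random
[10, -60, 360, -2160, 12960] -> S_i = 10*-6^i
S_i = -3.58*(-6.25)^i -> [-3.58, 22.38, -139.84, 874.02, -5462.65]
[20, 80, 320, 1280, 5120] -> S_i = 20*4^i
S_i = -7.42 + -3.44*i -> [-7.42, -10.86, -14.3, -17.74, -21.18]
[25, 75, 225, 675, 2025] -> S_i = 25*3^i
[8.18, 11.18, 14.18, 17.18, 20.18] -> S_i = 8.18 + 3.00*i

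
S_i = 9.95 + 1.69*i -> [9.95, 11.64, 13.33, 15.02, 16.71]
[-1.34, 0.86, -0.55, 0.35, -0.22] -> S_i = -1.34*(-0.64)^i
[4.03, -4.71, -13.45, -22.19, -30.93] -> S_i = 4.03 + -8.74*i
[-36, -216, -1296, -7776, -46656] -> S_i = -36*6^i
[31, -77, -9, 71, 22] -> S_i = Random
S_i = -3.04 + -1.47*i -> [-3.04, -4.51, -5.98, -7.45, -8.92]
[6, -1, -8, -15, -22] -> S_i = 6 + -7*i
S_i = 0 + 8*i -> [0, 8, 16, 24, 32]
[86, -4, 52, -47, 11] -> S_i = Random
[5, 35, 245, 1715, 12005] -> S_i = 5*7^i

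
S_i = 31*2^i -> [31, 62, 124, 248, 496]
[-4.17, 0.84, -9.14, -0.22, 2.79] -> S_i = Random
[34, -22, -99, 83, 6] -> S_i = Random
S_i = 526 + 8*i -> [526, 534, 542, 550, 558]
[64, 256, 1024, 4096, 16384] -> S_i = 64*4^i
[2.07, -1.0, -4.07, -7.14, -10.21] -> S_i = 2.07 + -3.07*i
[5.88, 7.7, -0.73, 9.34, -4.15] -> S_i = Random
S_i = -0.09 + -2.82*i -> [-0.09, -2.91, -5.73, -8.55, -11.37]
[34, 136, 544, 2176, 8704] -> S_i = 34*4^i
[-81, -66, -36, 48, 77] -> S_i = Random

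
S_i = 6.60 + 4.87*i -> [6.6, 11.47, 16.34, 21.21, 26.08]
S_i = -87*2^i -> [-87, -174, -348, -696, -1392]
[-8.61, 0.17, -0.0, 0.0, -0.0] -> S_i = -8.61*(-0.02)^i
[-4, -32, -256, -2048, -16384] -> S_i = -4*8^i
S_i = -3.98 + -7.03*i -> [-3.98, -11.01, -18.04, -25.07, -32.1]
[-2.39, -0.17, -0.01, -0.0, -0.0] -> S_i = -2.39*0.07^i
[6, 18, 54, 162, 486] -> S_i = 6*3^i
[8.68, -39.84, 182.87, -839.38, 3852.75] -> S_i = 8.68*(-4.59)^i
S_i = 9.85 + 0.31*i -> [9.85, 10.16, 10.47, 10.78, 11.09]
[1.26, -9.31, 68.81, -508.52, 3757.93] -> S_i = 1.26*(-7.39)^i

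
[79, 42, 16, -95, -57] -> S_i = Random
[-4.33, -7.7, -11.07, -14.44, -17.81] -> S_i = -4.33 + -3.37*i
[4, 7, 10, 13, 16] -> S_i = 4 + 3*i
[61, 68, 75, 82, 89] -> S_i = 61 + 7*i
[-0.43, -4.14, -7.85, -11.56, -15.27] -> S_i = -0.43 + -3.71*i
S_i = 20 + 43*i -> [20, 63, 106, 149, 192]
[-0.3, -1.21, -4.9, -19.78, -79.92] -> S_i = -0.30*4.04^i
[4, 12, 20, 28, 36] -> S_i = 4 + 8*i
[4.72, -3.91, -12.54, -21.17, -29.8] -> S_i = 4.72 + -8.63*i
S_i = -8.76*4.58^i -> [-8.76, -40.12, -183.75, -841.59, -3854.48]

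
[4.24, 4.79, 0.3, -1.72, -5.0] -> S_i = Random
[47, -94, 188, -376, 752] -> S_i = 47*-2^i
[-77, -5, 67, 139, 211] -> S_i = -77 + 72*i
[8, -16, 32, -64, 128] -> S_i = 8*-2^i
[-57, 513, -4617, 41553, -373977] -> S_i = -57*-9^i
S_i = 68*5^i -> [68, 340, 1700, 8500, 42500]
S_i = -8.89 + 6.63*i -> [-8.89, -2.26, 4.37, 11.0, 17.63]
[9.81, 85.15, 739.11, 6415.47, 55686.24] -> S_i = 9.81*8.68^i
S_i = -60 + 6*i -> [-60, -54, -48, -42, -36]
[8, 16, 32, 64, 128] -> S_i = 8*2^i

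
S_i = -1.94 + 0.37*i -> [-1.94, -1.57, -1.2, -0.83, -0.46]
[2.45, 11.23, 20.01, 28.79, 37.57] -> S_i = 2.45 + 8.78*i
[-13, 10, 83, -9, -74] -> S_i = Random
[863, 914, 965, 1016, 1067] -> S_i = 863 + 51*i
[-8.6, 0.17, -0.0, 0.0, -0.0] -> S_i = -8.60*(-0.02)^i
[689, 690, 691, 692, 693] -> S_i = 689 + 1*i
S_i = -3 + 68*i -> [-3, 65, 133, 201, 269]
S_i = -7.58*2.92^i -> [-7.58, -22.13, -64.63, -188.72, -551.06]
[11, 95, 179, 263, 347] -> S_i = 11 + 84*i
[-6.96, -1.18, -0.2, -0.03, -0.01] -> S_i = -6.96*0.17^i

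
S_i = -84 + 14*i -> [-84, -70, -56, -42, -28]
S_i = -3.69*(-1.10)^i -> [-3.69, 4.06, -4.46, 4.91, -5.4]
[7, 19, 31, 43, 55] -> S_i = 7 + 12*i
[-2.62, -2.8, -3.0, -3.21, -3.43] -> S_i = -2.62*1.07^i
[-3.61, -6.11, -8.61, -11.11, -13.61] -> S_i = -3.61 + -2.50*i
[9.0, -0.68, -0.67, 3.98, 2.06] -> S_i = Random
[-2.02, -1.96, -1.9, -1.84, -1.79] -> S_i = -2.02*0.97^i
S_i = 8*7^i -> [8, 56, 392, 2744, 19208]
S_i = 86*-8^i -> [86, -688, 5504, -44032, 352256]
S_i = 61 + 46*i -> [61, 107, 153, 199, 245]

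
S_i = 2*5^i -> [2, 10, 50, 250, 1250]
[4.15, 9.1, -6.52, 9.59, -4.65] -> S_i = Random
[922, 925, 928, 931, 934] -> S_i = 922 + 3*i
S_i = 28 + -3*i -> [28, 25, 22, 19, 16]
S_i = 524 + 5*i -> [524, 529, 534, 539, 544]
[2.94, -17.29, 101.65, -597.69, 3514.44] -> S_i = 2.94*(-5.88)^i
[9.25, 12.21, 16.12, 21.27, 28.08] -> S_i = 9.25*1.32^i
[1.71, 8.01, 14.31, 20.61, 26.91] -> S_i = 1.71 + 6.30*i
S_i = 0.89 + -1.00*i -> [0.89, -0.11, -1.11, -2.11, -3.11]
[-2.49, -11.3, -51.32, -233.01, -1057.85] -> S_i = -2.49*4.54^i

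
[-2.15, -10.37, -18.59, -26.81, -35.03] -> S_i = -2.15 + -8.22*i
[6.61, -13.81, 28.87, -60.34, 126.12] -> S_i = 6.61*(-2.09)^i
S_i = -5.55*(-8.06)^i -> [-5.55, 44.73, -360.55, 2906.02, -23422.49]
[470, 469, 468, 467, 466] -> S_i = 470 + -1*i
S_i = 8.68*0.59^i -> [8.68, 5.12, 3.02, 1.78, 1.05]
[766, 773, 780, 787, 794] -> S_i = 766 + 7*i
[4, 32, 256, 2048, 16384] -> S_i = 4*8^i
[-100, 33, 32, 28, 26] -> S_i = Random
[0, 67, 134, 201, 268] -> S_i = 0 + 67*i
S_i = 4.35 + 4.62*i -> [4.35, 8.97, 13.59, 18.21, 22.83]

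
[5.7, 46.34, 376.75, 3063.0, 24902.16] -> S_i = 5.70*8.13^i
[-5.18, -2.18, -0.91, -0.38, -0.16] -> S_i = -5.18*0.42^i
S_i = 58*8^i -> [58, 464, 3712, 29696, 237568]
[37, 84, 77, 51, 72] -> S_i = Random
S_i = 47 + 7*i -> [47, 54, 61, 68, 75]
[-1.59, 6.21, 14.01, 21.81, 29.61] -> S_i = -1.59 + 7.80*i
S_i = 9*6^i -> [9, 54, 324, 1944, 11664]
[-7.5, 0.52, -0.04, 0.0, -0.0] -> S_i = -7.50*(-0.07)^i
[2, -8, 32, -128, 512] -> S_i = 2*-4^i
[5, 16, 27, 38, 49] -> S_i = 5 + 11*i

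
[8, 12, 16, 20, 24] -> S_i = 8 + 4*i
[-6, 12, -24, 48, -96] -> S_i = -6*-2^i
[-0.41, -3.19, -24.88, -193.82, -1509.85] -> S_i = -0.41*7.79^i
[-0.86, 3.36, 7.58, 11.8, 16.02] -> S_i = -0.86 + 4.22*i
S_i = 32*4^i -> [32, 128, 512, 2048, 8192]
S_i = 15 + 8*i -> [15, 23, 31, 39, 47]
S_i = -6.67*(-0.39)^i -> [-6.67, 2.6, -1.01, 0.4, -0.15]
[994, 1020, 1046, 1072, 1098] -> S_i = 994 + 26*i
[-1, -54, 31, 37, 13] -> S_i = Random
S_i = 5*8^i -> [5, 40, 320, 2560, 20480]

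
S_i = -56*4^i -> [-56, -224, -896, -3584, -14336]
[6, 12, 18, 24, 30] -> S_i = 6 + 6*i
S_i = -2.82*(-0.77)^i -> [-2.82, 2.17, -1.67, 1.29, -0.99]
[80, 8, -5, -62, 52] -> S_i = Random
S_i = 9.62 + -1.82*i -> [9.62, 7.8, 5.98, 4.16, 2.34]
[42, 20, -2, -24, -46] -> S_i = 42 + -22*i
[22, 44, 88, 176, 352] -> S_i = 22*2^i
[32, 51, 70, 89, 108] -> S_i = 32 + 19*i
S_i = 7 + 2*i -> [7, 9, 11, 13, 15]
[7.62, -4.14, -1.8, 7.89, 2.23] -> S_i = Random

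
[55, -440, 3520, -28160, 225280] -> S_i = 55*-8^i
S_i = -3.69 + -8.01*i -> [-3.69, -11.7, -19.71, -27.72, -35.73]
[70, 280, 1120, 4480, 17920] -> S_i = 70*4^i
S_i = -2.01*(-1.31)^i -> [-2.01, 2.63, -3.45, 4.52, -5.92]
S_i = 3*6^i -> [3, 18, 108, 648, 3888]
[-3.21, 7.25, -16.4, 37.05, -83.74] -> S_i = -3.21*(-2.26)^i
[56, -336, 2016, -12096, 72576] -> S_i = 56*-6^i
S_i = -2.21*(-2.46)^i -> [-2.21, 5.44, -13.37, 32.9, -80.93]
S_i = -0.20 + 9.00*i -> [-0.2, 8.8, 17.8, 26.8, 35.8]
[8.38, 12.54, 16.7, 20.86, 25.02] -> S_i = 8.38 + 4.16*i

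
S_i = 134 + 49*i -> [134, 183, 232, 281, 330]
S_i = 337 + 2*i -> [337, 339, 341, 343, 345]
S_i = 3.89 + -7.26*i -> [3.89, -3.37, -10.63, -17.89, -25.15]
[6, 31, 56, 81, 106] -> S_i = 6 + 25*i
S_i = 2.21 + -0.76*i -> [2.21, 1.45, 0.69, -0.07, -0.83]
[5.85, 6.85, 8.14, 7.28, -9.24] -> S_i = Random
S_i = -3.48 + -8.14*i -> [-3.48, -11.62, -19.76, -27.9, -36.04]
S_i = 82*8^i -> [82, 656, 5248, 41984, 335872]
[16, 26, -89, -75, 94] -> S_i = Random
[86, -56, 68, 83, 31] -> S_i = Random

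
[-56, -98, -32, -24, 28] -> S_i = Random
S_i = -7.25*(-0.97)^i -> [-7.25, 7.03, -6.82, 6.62, -6.42]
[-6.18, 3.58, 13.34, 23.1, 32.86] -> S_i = -6.18 + 9.76*i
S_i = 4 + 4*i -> [4, 8, 12, 16, 20]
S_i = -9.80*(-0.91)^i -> [-9.8, 8.92, -8.12, 7.38, -6.72]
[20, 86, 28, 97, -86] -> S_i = Random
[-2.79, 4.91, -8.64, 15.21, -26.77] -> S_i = -2.79*(-1.76)^i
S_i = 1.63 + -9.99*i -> [1.63, -8.36, -18.35, -28.34, -38.33]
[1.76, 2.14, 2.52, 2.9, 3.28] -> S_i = 1.76 + 0.38*i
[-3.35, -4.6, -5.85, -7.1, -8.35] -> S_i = -3.35 + -1.25*i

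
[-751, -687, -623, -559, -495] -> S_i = -751 + 64*i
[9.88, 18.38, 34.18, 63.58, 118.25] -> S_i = 9.88*1.86^i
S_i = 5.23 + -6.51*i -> [5.23, -1.28, -7.79, -14.3, -20.81]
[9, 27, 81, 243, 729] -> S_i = 9*3^i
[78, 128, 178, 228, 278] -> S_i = 78 + 50*i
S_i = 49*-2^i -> [49, -98, 196, -392, 784]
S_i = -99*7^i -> [-99, -693, -4851, -33957, -237699]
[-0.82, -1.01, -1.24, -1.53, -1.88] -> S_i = -0.82*1.23^i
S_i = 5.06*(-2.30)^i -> [5.06, -11.64, 26.77, -61.57, 141.6]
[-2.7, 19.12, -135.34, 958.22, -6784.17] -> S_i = -2.70*(-7.08)^i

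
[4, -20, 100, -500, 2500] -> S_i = 4*-5^i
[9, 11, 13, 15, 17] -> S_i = 9 + 2*i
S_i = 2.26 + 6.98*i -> [2.26, 9.24, 16.22, 23.2, 30.18]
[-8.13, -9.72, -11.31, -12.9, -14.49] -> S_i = -8.13 + -1.59*i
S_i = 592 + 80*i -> [592, 672, 752, 832, 912]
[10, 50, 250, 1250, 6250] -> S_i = 10*5^i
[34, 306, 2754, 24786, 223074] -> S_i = 34*9^i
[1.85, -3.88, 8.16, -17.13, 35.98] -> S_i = 1.85*(-2.10)^i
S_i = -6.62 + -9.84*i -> [-6.62, -16.46, -26.3, -36.14, -45.98]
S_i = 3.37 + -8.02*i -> [3.37, -4.65, -12.67, -20.69, -28.71]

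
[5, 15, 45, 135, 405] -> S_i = 5*3^i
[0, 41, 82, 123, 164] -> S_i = 0 + 41*i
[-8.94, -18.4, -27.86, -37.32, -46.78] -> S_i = -8.94 + -9.46*i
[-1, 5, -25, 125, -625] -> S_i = -1*-5^i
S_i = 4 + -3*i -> [4, 1, -2, -5, -8]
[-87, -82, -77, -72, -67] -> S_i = -87 + 5*i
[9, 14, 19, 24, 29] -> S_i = 9 + 5*i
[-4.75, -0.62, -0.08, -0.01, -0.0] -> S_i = -4.75*0.13^i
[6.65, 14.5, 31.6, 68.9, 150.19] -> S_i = 6.65*2.18^i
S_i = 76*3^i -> [76, 228, 684, 2052, 6156]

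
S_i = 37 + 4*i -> [37, 41, 45, 49, 53]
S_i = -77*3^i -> [-77, -231, -693, -2079, -6237]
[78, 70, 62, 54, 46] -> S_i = 78 + -8*i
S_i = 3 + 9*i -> [3, 12, 21, 30, 39]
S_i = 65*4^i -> [65, 260, 1040, 4160, 16640]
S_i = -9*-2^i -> [-9, 18, -36, 72, -144]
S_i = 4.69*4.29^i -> [4.69, 20.12, 86.32, 370.29, 1588.55]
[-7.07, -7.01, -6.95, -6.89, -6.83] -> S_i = -7.07 + 0.06*i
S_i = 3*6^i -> [3, 18, 108, 648, 3888]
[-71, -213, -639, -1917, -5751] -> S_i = -71*3^i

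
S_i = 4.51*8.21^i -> [4.51, 37.03, 303.99, 2495.78, 20490.34]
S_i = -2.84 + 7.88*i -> [-2.84, 5.04, 12.92, 20.8, 28.68]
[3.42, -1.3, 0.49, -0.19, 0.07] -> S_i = 3.42*(-0.38)^i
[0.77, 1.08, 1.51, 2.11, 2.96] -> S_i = 0.77*1.40^i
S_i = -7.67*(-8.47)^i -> [-7.67, 64.96, -550.25, 4660.64, -39475.62]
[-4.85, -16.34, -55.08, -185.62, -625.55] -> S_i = -4.85*3.37^i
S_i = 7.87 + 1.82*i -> [7.87, 9.69, 11.51, 13.33, 15.15]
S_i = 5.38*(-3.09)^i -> [5.38, -16.62, 51.37, -158.73, 490.47]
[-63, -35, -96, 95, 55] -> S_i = Random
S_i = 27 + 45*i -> [27, 72, 117, 162, 207]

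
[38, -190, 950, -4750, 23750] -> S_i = 38*-5^i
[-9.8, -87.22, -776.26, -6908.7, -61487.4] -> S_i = -9.80*8.90^i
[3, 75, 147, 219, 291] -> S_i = 3 + 72*i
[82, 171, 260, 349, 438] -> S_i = 82 + 89*i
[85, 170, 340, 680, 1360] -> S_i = 85*2^i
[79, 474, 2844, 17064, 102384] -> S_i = 79*6^i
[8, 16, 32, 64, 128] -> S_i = 8*2^i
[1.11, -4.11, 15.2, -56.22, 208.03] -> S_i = 1.11*(-3.70)^i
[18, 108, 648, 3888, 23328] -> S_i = 18*6^i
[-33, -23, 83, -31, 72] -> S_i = Random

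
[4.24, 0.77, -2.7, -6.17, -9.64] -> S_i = 4.24 + -3.47*i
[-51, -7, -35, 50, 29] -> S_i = Random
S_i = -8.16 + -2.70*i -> [-8.16, -10.86, -13.56, -16.26, -18.96]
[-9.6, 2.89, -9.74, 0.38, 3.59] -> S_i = Random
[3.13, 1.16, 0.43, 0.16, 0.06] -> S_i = 3.13*0.37^i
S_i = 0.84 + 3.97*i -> [0.84, 4.81, 8.78, 12.75, 16.72]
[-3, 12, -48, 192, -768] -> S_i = -3*-4^i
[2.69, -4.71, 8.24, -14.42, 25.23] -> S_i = 2.69*(-1.75)^i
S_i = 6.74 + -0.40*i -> [6.74, 6.34, 5.94, 5.54, 5.14]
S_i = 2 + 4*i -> [2, 6, 10, 14, 18]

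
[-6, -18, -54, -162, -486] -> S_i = -6*3^i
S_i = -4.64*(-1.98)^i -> [-4.64, 9.19, -18.19, 36.02, -71.31]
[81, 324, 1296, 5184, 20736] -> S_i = 81*4^i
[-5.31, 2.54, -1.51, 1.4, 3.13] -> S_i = Random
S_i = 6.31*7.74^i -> [6.31, 48.84, 378.02, 2925.85, 22646.09]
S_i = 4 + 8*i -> [4, 12, 20, 28, 36]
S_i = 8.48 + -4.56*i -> [8.48, 3.92, -0.64, -5.2, -9.76]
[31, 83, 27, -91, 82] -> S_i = Random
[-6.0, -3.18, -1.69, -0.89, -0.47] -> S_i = -6.00*0.53^i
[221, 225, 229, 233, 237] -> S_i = 221 + 4*i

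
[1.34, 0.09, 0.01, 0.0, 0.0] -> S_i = 1.34*0.07^i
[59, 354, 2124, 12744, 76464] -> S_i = 59*6^i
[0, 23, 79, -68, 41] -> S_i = Random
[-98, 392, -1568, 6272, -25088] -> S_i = -98*-4^i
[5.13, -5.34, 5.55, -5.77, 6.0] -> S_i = 5.13*(-1.04)^i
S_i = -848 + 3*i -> [-848, -845, -842, -839, -836]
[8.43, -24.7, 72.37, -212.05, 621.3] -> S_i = 8.43*(-2.93)^i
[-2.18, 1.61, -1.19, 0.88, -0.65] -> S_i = -2.18*(-0.74)^i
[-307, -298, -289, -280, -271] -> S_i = -307 + 9*i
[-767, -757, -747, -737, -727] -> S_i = -767 + 10*i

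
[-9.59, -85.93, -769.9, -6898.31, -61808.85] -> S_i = -9.59*8.96^i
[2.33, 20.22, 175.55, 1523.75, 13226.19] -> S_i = 2.33*8.68^i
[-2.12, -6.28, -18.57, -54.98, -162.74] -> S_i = -2.12*2.96^i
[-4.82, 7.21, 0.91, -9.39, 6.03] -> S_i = Random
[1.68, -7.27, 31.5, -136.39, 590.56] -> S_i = 1.68*(-4.33)^i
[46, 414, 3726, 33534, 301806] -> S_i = 46*9^i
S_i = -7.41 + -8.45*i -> [-7.41, -15.86, -24.31, -32.76, -41.21]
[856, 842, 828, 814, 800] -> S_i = 856 + -14*i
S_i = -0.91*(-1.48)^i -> [-0.91, 1.35, -1.99, 2.95, -4.37]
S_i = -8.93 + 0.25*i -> [-8.93, -8.68, -8.43, -8.18, -7.93]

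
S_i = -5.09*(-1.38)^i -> [-5.09, 7.02, -9.69, 13.38, -18.46]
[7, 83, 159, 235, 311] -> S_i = 7 + 76*i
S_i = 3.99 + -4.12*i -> [3.99, -0.13, -4.25, -8.37, -12.49]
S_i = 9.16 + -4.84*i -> [9.16, 4.32, -0.52, -5.36, -10.2]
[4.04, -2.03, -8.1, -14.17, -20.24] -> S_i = 4.04 + -6.07*i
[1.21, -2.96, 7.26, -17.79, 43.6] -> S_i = 1.21*(-2.45)^i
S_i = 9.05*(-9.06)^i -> [9.05, -81.99, 742.86, -6730.28, 60976.34]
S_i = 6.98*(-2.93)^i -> [6.98, -20.45, 59.92, -175.57, 514.43]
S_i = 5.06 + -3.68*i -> [5.06, 1.38, -2.3, -5.98, -9.66]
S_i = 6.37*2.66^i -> [6.37, 16.94, 45.07, 119.89, 318.91]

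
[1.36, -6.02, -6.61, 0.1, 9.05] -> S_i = Random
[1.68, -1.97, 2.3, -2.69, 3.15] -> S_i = 1.68*(-1.17)^i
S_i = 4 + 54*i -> [4, 58, 112, 166, 220]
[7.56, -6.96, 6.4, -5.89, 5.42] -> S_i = 7.56*(-0.92)^i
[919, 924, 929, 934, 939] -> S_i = 919 + 5*i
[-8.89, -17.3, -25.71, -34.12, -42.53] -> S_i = -8.89 + -8.41*i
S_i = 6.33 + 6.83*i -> [6.33, 13.16, 19.99, 26.82, 33.65]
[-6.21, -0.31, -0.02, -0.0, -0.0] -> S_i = -6.21*0.05^i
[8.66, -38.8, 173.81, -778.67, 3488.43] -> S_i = 8.66*(-4.48)^i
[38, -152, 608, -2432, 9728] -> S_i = 38*-4^i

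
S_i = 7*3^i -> [7, 21, 63, 189, 567]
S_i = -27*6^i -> [-27, -162, -972, -5832, -34992]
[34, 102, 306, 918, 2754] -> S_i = 34*3^i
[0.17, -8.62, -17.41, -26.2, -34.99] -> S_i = 0.17 + -8.79*i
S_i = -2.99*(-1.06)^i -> [-2.99, 3.17, -3.36, 3.56, -3.77]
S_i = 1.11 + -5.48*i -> [1.11, -4.37, -9.85, -15.33, -20.81]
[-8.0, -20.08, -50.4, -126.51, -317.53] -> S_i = -8.00*2.51^i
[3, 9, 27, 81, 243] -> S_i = 3*3^i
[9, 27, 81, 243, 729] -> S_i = 9*3^i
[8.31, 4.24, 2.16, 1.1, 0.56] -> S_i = 8.31*0.51^i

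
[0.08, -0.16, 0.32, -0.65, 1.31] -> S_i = 0.08*(-2.01)^i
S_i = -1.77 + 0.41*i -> [-1.77, -1.36, -0.95, -0.54, -0.13]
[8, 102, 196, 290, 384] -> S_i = 8 + 94*i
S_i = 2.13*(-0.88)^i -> [2.13, -1.87, 1.65, -1.45, 1.28]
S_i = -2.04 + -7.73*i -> [-2.04, -9.77, -17.5, -25.23, -32.96]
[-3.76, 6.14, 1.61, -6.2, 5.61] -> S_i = Random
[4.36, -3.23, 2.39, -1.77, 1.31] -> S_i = 4.36*(-0.74)^i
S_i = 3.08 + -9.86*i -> [3.08, -6.78, -16.64, -26.5, -36.36]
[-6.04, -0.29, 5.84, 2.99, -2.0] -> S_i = Random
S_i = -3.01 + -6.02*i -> [-3.01, -9.03, -15.05, -21.07, -27.09]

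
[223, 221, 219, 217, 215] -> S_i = 223 + -2*i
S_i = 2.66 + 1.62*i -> [2.66, 4.28, 5.9, 7.52, 9.14]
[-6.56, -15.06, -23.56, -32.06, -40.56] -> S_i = -6.56 + -8.50*i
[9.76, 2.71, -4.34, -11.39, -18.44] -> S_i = 9.76 + -7.05*i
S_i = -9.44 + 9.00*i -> [-9.44, -0.44, 8.56, 17.56, 26.56]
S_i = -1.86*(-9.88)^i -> [-1.86, 18.38, -181.56, 1793.84, -17723.14]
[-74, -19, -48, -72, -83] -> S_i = Random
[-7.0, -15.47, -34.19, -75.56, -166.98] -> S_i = -7.00*2.21^i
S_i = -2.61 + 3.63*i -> [-2.61, 1.02, 4.65, 8.28, 11.91]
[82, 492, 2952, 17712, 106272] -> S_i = 82*6^i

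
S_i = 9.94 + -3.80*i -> [9.94, 6.14, 2.34, -1.46, -5.26]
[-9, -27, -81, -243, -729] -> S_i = -9*3^i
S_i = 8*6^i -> [8, 48, 288, 1728, 10368]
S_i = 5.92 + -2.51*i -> [5.92, 3.41, 0.9, -1.61, -4.12]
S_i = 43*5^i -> [43, 215, 1075, 5375, 26875]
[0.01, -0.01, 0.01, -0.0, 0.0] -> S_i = 0.01*(-0.71)^i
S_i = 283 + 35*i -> [283, 318, 353, 388, 423]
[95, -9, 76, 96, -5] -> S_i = Random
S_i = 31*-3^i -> [31, -93, 279, -837, 2511]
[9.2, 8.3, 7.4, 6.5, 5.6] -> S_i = 9.20 + -0.90*i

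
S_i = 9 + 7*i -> [9, 16, 23, 30, 37]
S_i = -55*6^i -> [-55, -330, -1980, -11880, -71280]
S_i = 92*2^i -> [92, 184, 368, 736, 1472]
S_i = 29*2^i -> [29, 58, 116, 232, 464]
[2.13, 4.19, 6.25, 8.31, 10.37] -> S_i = 2.13 + 2.06*i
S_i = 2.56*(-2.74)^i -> [2.56, -7.01, 19.22, -52.66, 144.29]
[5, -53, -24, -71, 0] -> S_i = Random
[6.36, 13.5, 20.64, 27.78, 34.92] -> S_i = 6.36 + 7.14*i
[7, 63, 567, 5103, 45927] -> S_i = 7*9^i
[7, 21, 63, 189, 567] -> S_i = 7*3^i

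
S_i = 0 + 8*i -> [0, 8, 16, 24, 32]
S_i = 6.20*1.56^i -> [6.2, 9.67, 15.09, 23.54, 36.72]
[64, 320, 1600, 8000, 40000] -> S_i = 64*5^i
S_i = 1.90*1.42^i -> [1.9, 2.7, 3.83, 5.44, 7.73]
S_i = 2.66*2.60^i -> [2.66, 6.92, 17.98, 46.75, 121.56]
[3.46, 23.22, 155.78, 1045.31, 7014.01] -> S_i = 3.46*6.71^i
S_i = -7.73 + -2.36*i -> [-7.73, -10.09, -12.45, -14.81, -17.17]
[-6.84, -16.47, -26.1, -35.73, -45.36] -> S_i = -6.84 + -9.63*i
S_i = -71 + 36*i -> [-71, -35, 1, 37, 73]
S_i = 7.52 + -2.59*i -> [7.52, 4.93, 2.34, -0.25, -2.84]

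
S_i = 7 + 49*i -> [7, 56, 105, 154, 203]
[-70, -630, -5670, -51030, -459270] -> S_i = -70*9^i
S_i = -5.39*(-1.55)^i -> [-5.39, 8.35, -12.95, 20.07, -31.11]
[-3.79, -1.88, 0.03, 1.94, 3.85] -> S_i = -3.79 + 1.91*i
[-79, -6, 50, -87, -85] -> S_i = Random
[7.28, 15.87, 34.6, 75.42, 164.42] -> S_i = 7.28*2.18^i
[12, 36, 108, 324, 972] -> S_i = 12*3^i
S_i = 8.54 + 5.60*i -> [8.54, 14.14, 19.74, 25.34, 30.94]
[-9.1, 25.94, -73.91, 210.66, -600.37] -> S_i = -9.10*(-2.85)^i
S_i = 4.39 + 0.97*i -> [4.39, 5.36, 6.33, 7.3, 8.27]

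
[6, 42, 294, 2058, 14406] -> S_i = 6*7^i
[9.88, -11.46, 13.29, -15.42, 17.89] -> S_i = 9.88*(-1.16)^i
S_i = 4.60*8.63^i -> [4.6, 39.7, 342.59, 2956.58, 25515.32]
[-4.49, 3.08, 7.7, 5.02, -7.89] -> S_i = Random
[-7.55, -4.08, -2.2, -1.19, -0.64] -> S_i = -7.55*0.54^i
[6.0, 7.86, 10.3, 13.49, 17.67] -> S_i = 6.00*1.31^i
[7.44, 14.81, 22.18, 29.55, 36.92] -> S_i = 7.44 + 7.37*i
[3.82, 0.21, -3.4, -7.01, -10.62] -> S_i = 3.82 + -3.61*i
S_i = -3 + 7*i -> [-3, 4, 11, 18, 25]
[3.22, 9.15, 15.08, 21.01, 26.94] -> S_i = 3.22 + 5.93*i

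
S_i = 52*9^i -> [52, 468, 4212, 37908, 341172]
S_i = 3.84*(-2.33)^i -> [3.84, -8.95, 20.85, -48.57, 113.18]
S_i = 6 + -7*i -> [6, -1, -8, -15, -22]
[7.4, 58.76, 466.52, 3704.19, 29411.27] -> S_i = 7.40*7.94^i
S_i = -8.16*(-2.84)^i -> [-8.16, 23.17, -65.82, 186.92, -530.84]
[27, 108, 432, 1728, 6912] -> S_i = 27*4^i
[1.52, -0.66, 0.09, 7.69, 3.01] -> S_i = Random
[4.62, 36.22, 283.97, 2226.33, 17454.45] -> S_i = 4.62*7.84^i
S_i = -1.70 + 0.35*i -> [-1.7, -1.35, -1.0, -0.65, -0.3]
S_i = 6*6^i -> [6, 36, 216, 1296, 7776]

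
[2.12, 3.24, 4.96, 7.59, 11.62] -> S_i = 2.12*1.53^i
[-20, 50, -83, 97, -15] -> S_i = Random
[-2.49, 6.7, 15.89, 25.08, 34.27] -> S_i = -2.49 + 9.19*i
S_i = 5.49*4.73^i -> [5.49, 25.97, 122.83, 580.97, 2748.0]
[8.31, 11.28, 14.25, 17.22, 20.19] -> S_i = 8.31 + 2.97*i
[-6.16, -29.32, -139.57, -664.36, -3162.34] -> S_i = -6.16*4.76^i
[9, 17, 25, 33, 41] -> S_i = 9 + 8*i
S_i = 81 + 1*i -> [81, 82, 83, 84, 85]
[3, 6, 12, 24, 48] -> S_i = 3*2^i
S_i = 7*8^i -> [7, 56, 448, 3584, 28672]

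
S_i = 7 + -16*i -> [7, -9, -25, -41, -57]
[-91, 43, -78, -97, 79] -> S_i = Random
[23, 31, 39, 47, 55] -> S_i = 23 + 8*i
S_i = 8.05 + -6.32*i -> [8.05, 1.73, -4.59, -10.91, -17.23]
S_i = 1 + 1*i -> [1, 2, 3, 4, 5]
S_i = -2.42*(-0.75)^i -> [-2.42, 1.82, -1.36, 1.02, -0.77]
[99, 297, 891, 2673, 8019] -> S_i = 99*3^i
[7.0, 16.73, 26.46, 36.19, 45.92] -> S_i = 7.00 + 9.73*i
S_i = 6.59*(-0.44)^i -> [6.59, -2.9, 1.28, -0.56, 0.25]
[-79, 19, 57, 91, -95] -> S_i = Random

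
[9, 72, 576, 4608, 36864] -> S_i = 9*8^i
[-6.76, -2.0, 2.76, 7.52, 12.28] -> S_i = -6.76 + 4.76*i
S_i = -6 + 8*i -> [-6, 2, 10, 18, 26]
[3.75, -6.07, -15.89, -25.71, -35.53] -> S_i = 3.75 + -9.82*i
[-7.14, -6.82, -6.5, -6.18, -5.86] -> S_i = -7.14 + 0.32*i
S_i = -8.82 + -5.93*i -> [-8.82, -14.75, -20.68, -26.61, -32.54]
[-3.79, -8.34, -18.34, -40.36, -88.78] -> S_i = -3.79*2.20^i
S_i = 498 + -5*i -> [498, 493, 488, 483, 478]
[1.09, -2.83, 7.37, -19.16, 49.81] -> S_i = 1.09*(-2.60)^i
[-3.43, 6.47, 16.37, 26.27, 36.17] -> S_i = -3.43 + 9.90*i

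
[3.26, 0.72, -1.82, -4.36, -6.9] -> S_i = 3.26 + -2.54*i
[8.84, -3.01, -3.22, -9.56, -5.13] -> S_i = Random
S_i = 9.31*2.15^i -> [9.31, 20.02, 43.04, 92.53, 198.93]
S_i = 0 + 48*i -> [0, 48, 96, 144, 192]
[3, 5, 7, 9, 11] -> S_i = 3 + 2*i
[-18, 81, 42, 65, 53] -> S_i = Random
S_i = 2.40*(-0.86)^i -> [2.4, -2.06, 1.78, -1.53, 1.31]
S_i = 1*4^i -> [1, 4, 16, 64, 256]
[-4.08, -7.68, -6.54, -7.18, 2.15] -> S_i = Random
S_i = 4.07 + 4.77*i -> [4.07, 8.84, 13.61, 18.38, 23.15]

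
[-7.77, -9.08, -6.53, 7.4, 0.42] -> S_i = Random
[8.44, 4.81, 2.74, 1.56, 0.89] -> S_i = 8.44*0.57^i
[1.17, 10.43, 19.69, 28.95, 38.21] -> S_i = 1.17 + 9.26*i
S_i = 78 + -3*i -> [78, 75, 72, 69, 66]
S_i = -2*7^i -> [-2, -14, -98, -686, -4802]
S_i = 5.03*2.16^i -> [5.03, 10.86, 23.47, 50.69, 109.49]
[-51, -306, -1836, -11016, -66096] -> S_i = -51*6^i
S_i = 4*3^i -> [4, 12, 36, 108, 324]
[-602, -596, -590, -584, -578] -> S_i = -602 + 6*i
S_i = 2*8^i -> [2, 16, 128, 1024, 8192]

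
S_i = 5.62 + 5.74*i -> [5.62, 11.36, 17.1, 22.84, 28.58]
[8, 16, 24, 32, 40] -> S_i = 8 + 8*i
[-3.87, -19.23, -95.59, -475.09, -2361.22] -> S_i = -3.87*4.97^i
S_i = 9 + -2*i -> [9, 7, 5, 3, 1]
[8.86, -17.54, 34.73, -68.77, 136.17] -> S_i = 8.86*(-1.98)^i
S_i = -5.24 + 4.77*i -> [-5.24, -0.47, 4.3, 9.07, 13.84]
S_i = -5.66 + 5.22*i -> [-5.66, -0.44, 4.78, 10.0, 15.22]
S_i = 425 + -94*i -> [425, 331, 237, 143, 49]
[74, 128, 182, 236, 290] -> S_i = 74 + 54*i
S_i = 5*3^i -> [5, 15, 45, 135, 405]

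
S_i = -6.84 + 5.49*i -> [-6.84, -1.35, 4.14, 9.63, 15.12]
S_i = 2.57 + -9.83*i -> [2.57, -7.26, -17.09, -26.92, -36.75]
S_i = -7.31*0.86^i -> [-7.31, -6.29, -5.41, -4.65, -4.0]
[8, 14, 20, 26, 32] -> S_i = 8 + 6*i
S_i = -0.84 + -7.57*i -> [-0.84, -8.41, -15.98, -23.55, -31.12]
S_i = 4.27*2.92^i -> [4.27, 12.47, 36.41, 106.31, 310.43]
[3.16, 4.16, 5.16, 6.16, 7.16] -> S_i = 3.16 + 1.00*i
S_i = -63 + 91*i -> [-63, 28, 119, 210, 301]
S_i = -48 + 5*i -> [-48, -43, -38, -33, -28]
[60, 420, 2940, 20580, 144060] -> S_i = 60*7^i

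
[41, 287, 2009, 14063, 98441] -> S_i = 41*7^i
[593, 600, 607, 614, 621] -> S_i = 593 + 7*i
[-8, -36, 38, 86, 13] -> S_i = Random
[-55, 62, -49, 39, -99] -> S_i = Random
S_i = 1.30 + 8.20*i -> [1.3, 9.5, 17.7, 25.9, 34.1]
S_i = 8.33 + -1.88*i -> [8.33, 6.45, 4.57, 2.69, 0.81]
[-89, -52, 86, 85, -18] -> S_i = Random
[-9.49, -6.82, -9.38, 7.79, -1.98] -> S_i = Random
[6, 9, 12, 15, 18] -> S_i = 6 + 3*i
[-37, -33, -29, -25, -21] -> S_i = -37 + 4*i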